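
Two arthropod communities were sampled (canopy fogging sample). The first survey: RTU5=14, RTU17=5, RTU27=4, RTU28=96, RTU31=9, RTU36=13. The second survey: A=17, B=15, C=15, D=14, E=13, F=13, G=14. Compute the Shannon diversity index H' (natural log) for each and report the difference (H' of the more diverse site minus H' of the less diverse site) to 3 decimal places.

0.836

The first survey: N=141, proportions 0.09929, 0.03546, 0.02837, 0.68085, 0.06383, 0.0922, giving H' = 1.10595 (working shown to 5 dp, full precision carried).
The second survey: N=101, proportions 0.16832, 0.14851, 0.14851, 0.13861, 0.12871, 0.12871, 0.13861, giving H' = 1.94197.
Difference = |1.10595 − 1.94197| = 0.83602, i.e. 0.836 to 3 decimal places.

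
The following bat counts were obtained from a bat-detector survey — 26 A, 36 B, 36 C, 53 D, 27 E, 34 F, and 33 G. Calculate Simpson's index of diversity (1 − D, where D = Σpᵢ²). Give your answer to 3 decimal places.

0.849

Total N = 26+36+36+53+27+34+33 = 245, so the proportions are 0.10612, 0.14694, 0.14694, 0.21633, 0.1102, 0.13878, 0.13469 (working shown to 5 dp, full precision carried).
D = 0.10612² + 0.14694² + 0.14694² + 0.21633² + 0.1102² + 0.13878² + 0.13469² = 0.01126 + 0.02159 + 0.02159 + 0.04680 + 0.01214 + 0.01926 + 0.01814 = 0.15079.
So 1 − D = 0.84921, i.e. 0.849 to 3 decimal places.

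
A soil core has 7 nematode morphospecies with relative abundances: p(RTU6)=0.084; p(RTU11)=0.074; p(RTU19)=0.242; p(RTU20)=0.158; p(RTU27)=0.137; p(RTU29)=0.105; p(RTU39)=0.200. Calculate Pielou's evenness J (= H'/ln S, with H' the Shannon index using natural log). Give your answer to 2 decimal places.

H' = −Σ pᵢ ln pᵢ = −((-0.2081) + (-0.1927) + (-0.3434) + (-0.2915) + (-0.2723) + (-0.2366) + (-0.3219)) = 1.8665 (working shown to 4 dp, full precision carried).
With S = 7 species, ln S = 1.9459, so J = 1.8665/1.9459 = 0.9592, i.e. 0.96 to 2 decimal places.

0.96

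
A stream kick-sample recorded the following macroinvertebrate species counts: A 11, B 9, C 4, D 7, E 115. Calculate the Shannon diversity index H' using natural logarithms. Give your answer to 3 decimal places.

Total N = 11+9+4+7+115 = 146, so the proportions are 0.07534, 0.06164, 0.0274, 0.04795, 0.78767 (working shown to 5 dp, full precision carried).
Each pᵢ ln pᵢ term: 0.07534×(-2.58571)=-0.19481, 0.06164×(-2.78638)=-0.17176, 0.0274×(-3.59731)=-0.09856, 0.04795×(-3.03770)=-0.14564, 0.78767×(-0.23867)=-0.18800.
Sum = -0.79877, so H' = 0.799.

0.799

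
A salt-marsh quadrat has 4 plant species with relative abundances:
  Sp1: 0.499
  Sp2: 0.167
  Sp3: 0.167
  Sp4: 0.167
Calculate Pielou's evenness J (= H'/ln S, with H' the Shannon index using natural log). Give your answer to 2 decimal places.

H' = −Σ pᵢ ln pᵢ = −((-0.3469) + (-0.2989) + (-0.2989) + (-0.2989)) = 1.2435 (working shown to 4 dp, full precision carried).
With S = 4 species, ln S = 1.3863, so J = 1.2435/1.3863 = 0.8970, i.e. 0.90 to 2 decimal places.

0.90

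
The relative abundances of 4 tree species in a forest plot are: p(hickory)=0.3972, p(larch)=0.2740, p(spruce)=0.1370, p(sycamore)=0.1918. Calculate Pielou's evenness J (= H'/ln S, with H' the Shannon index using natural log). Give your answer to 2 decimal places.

0.95

H' = −Σ pᵢ ln pᵢ = −((-0.3667) + (-0.3547) + (-0.2723) + (-0.3167)) = 1.3105 (working shown to 4 dp, full precision carried).
With S = 4 species, ln S = 1.3863, so J = 1.3105/1.3863 = 0.9453, i.e. 0.95 to 2 decimal places.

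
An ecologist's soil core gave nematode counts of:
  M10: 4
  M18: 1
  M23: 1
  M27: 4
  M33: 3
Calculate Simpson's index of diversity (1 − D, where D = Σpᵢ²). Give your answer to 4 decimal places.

0.7456

Total N = 4+1+1+4+3 = 13, so the proportions are 0.307692, 0.076923, 0.076923, 0.307692, 0.230769 (working shown to 6 dp, full precision carried).
D = 0.307692² + 0.076923² + 0.076923² + 0.307692² + 0.230769² = 0.094675 + 0.005917 + 0.005917 + 0.094675 + 0.053254 = 0.254438.
So 1 − D = 0.745562, i.e. 0.7456 to 4 decimal places.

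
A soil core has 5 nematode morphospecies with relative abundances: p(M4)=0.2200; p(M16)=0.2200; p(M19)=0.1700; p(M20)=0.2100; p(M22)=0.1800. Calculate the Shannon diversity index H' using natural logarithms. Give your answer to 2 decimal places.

Each pᵢ ln pᵢ term (working shown to 4 dp, full precision carried): 0.22×(-1.5141)=-0.3331, 0.22×(-1.5141)=-0.3331, 0.17×(-1.7720)=-0.3012, 0.21×(-1.5606)=-0.3277, 0.18×(-1.7148)=-0.3087.
Sum = -1.6038, so H' = 1.60.

1.60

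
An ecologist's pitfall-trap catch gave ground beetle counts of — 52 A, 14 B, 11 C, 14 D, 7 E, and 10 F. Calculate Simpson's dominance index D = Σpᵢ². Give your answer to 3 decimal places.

Total N = 52+14+11+14+7+10 = 108, so the proportions are 0.48148, 0.12963, 0.10185, 0.12963, 0.06481, 0.09259 (working shown to 5 dp, full precision carried).
D = 0.48148² + 0.12963² + 0.10185² + 0.12963² + 0.06481² + 0.09259² = 0.23182 + 0.01680 + 0.01037 + 0.01680 + 0.00420 + 0.00857 = 0.28858.
To 3 decimal places, D = 0.289.

0.289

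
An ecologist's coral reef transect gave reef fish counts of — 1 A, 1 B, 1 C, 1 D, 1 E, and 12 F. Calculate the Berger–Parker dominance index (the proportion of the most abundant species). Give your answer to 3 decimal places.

Total N = 1+1+1+1+1+12 = 17, so the proportions are 0.05882, 0.05882, 0.05882, 0.05882, 0.05882, 0.70588 (working shown to 5 dp, full precision carried).
The largest proportion is 0.70588, i.e. d = 0.706 to 3 decimal places.

0.706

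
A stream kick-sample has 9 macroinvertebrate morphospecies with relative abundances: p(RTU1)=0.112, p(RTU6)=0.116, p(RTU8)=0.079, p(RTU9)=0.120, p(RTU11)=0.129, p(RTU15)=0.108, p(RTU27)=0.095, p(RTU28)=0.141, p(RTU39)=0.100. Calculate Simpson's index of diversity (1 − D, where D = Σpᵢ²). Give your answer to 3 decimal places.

0.886

D = 0.112² + 0.116² + 0.079² + 0.12² + 0.129² + 0.108² + 0.095² + 0.141² + 0.1² = 0.01254 + 0.01346 + 0.00624 + 0.01440 + 0.01664 + 0.01166 + 0.00903 + 0.01988 + 0.01000 = 0.11385 (working shown to 5 dp, full precision carried).
So 1 − D = 0.88615, i.e. 0.886 to 3 decimal places.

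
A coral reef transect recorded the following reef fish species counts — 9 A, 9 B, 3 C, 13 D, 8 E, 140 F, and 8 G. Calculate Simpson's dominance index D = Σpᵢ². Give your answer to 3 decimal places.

Total N = 9+9+3+13+8+140+8 = 190, so the proportions are 0.04737, 0.04737, 0.01579, 0.06842, 0.04211, 0.73684, 0.04211 (working shown to 5 dp, full precision carried).
D = 0.04737² + 0.04737² + 0.01579² + 0.06842² + 0.04211² + 0.73684² + 0.04211² = 0.00224 + 0.00224 + 0.00025 + 0.00468 + 0.00177 + 0.54294 + 0.00177 = 0.55590.
To 3 decimal places, D = 0.556.

0.556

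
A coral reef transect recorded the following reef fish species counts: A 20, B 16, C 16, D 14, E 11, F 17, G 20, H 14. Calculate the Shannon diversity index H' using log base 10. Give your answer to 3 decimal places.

0.896

Total N = 20+16+16+14+11+17+20+14 = 128, so the proportions are 0.15625, 0.125, 0.125, 0.10938, 0.08594, 0.13281, 0.15625, 0.10938 (working shown to 5 dp, full precision carried).
Each pᵢ log₁₀ pᵢ term: 0.15625×(-0.80618)=-0.12597, 0.125×(-0.90309)=-0.11289, 0.125×(-0.90309)=-0.11289, 0.10938×(-0.96108)=-0.10512, 0.08594×(-1.06582)=-0.09159, 0.13281×(-0.87676)=-0.11644, 0.15625×(-0.80618)=-0.12597, 0.10938×(-0.96108)=-0.10512.
Sum = -0.89598, so H' = 0.896.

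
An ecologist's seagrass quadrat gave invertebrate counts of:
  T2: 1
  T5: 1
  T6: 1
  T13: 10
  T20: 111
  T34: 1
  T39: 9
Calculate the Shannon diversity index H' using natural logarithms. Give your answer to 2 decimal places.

0.68

Total N = 1+1+1+10+111+1+9 = 134, so the proportions are 0.0075, 0.0075, 0.0075, 0.0746, 0.8284, 0.0075, 0.0672 (working shown to 4 dp, full precision carried).
Each pᵢ ln pᵢ term: 0.0075×(-4.8978)=-0.0366, 0.0075×(-4.8978)=-0.0366, 0.0075×(-4.8978)=-0.0366, 0.0746×(-2.5953)=-0.1937, 0.8284×(-0.1883)=-0.1560, 0.0075×(-4.8978)=-0.0366, 0.0672×(-2.7006)=-0.1814.
Sum = -0.6773, so H' = 0.68.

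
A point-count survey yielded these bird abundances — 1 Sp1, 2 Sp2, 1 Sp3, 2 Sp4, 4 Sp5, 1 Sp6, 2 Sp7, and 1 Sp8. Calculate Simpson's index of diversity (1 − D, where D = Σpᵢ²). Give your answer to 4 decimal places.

Total N = 1+2+1+2+4+1+2+1 = 14, so the proportions are 0.071429, 0.142857, 0.071429, 0.142857, 0.285714, 0.071429, 0.142857, 0.071429 (working shown to 6 dp, full precision carried).
D = 0.071429² + 0.142857² + 0.071429² + 0.142857² + 0.285714² + 0.071429² + 0.142857² + 0.071429² = 0.005102 + 0.020408 + 0.005102 + 0.020408 + 0.081633 + 0.005102 + 0.020408 + 0.005102 = 0.163265.
So 1 − D = 0.836735, i.e. 0.8367 to 4 decimal places.

0.8367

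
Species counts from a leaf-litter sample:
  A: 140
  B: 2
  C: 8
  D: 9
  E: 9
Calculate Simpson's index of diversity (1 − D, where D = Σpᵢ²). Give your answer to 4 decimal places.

0.2974

Total N = 140+2+8+9+9 = 168, so the proportions are 0.833333, 0.011905, 0.047619, 0.053571, 0.053571 (working shown to 6 dp, full precision carried).
D = 0.833333² + 0.011905² + 0.047619² + 0.053571² + 0.053571² = 0.694444 + 0.000142 + 0.002268 + 0.002870 + 0.002870 = 0.702594.
So 1 − D = 0.297406, i.e. 0.2974 to 4 decimal places.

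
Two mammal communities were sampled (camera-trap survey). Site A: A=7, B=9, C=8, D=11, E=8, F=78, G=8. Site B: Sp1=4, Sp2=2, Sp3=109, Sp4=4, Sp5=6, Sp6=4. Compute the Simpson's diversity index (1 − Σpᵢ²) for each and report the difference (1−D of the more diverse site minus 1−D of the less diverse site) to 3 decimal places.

Site A: N=129, proportions 0.054264, 0.069767, 0.062016, 0.085271, 0.062016, 0.604651, 0.062016, giving 1−D = 0.607776 (working shown to 6 dp, full precision carried).
Site B: N=129, proportions 0.031008, 0.015504, 0.844961, 0.031008, 0.046512, 0.031008, giving 1−D = 0.280752.
Difference = |0.607776 − 0.280752| = 0.327024, i.e. 0.327 to 3 decimal places.

0.327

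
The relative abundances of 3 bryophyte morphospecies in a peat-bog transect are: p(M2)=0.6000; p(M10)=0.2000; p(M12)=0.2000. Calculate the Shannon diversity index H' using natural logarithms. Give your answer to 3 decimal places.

Each pᵢ ln pᵢ term (working shown to 5 dp, full precision carried): 0.6×(-0.51083)=-0.30650, 0.2×(-1.60944)=-0.32189, 0.2×(-1.60944)=-0.32189.
Sum = -0.95027, so H' = 0.950.

0.950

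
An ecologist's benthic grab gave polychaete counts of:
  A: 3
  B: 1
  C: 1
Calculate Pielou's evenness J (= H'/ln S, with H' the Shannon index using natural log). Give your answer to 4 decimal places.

Total N = 3+1+1 = 5, so the proportions are 0.6, 0.2, 0.2 (working shown to 6 dp, full precision carried).
H' = −Σ pᵢ ln pᵢ = −((-0.306495) + (-0.321888) + (-0.321888)) = 0.950271.
With S = 3 species, ln S = 1.098612, so J = 0.950271/1.098612 = 0.864974, i.e. 0.8650 to 4 decimal places.

0.8650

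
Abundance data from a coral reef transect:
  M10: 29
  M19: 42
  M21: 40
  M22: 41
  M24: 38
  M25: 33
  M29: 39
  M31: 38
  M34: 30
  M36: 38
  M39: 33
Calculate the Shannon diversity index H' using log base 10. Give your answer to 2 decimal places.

1.04

Total N = 29+42+40+41+38+33+39+38+30+38+33 = 401, so the proportions are 0.0723, 0.1047, 0.0998, 0.1022, 0.0948, 0.0823, 0.0973, 0.0948, 0.0748, 0.0948, 0.0823 (working shown to 4 dp, full precision carried).
Each pᵢ log₁₀ pᵢ term: 0.0723×(-1.1407)=-0.0825, 0.1047×(-0.9799)=-0.1026, 0.0998×(-1.0011)=-0.0999, 0.1022×(-0.9904)=-0.1013, 0.0948×(-1.0234)=-0.0970, 0.0823×(-1.0846)=-0.0893, 0.0973×(-1.0121)=-0.0984, 0.0948×(-1.0234)=-0.0970, 0.0748×(-1.1260)=-0.0842, 0.0948×(-1.0234)=-0.0970, 0.0823×(-1.0846)=-0.0893.
Sum = -1.0384, so H' = 1.04.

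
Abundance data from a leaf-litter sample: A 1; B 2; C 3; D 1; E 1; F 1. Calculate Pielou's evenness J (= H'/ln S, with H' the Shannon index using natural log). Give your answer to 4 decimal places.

Total N = 1+2+3+1+1+1 = 9, so the proportions are 0.111111, 0.222222, 0.333333, 0.111111, 0.111111, 0.111111 (working shown to 6 dp, full precision carried).
H' = −Σ pᵢ ln pᵢ = −((-0.244136) + (-0.334239) + (-0.366204) + (-0.244136) + (-0.244136) + (-0.244136)) = 1.676988.
With S = 6 species, ln S = 1.791759, so J = 1.676988/1.791759 = 0.935945, i.e. 0.9359 to 4 decimal places.

0.9359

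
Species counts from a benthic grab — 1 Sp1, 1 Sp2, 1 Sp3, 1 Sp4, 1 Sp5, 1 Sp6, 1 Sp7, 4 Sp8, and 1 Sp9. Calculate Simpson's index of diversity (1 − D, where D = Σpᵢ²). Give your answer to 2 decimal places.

0.83

Total N = 1+1+1+1+1+1+1+4+1 = 12, so the proportions are 0.0833, 0.0833, 0.0833, 0.0833, 0.0833, 0.0833, 0.0833, 0.3333, 0.0833 (working shown to 4 dp, full precision carried).
D = 0.0833² + 0.0833² + 0.0833² + 0.0833² + 0.0833² + 0.0833² + 0.0833² + 0.3333² + 0.0833² = 0.0069 + 0.0069 + 0.0069 + 0.0069 + 0.0069 + 0.0069 + 0.0069 + 0.1111 + 0.0069 = 0.1667.
So 1 − D = 0.8333, i.e. 0.83 to 2 decimal places.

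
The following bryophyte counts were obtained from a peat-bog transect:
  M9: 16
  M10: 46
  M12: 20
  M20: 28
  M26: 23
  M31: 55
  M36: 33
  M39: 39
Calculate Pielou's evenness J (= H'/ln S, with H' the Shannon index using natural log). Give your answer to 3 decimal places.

Total N = 16+46+20+28+23+55+33+39 = 260, so the proportions are 0.06154, 0.17692, 0.07692, 0.10769, 0.08846, 0.21154, 0.12692, 0.15 (working shown to 5 dp, full precision carried).
H' = −Σ pᵢ ln pᵢ = −((-0.17157) + (-0.30644) + (-0.19730) + (-0.23999) + (-0.21454) + (-0.32859) + (-0.26199) + (-0.28457)) = 2.00499.
With S = 8 species, ln S = 2.07944, so J = 2.00499/2.07944 = 0.96420, i.e. 0.964 to 3 decimal places.

0.964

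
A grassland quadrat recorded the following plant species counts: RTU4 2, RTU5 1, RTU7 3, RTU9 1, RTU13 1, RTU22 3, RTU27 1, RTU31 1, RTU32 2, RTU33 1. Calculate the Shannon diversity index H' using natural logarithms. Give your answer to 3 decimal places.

2.187

Total N = 2+1+3+1+1+3+1+1+2+1 = 16, so the proportions are 0.125, 0.0625, 0.1875, 0.0625, 0.0625, 0.1875, 0.0625, 0.0625, 0.125, 0.0625 (working shown to 5 dp, full precision carried).
Each pᵢ ln pᵢ term: 0.125×(-2.07944)=-0.25993, 0.0625×(-2.77259)=-0.17329, 0.1875×(-1.67398)=-0.31387, 0.0625×(-2.77259)=-0.17329, 0.0625×(-2.77259)=-0.17329, 0.1875×(-1.67398)=-0.31387, 0.0625×(-2.77259)=-0.17329, 0.0625×(-2.77259)=-0.17329, 0.125×(-2.07944)=-0.25993, 0.0625×(-2.77259)=-0.17329.
Sum = -2.18732, so H' = 2.187.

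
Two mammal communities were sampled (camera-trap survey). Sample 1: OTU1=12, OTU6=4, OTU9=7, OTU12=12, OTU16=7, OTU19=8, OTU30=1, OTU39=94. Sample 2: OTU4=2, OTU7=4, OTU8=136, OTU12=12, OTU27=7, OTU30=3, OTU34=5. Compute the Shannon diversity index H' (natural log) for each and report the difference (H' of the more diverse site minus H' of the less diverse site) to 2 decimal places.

0.47

Sample 1: N=145, proportions 0.08276, 0.02759, 0.04828, 0.08276, 0.04828, 0.05517, 0.0069, 0.64828, giving H' = 1.27928 (working shown to 5 dp, full precision carried).
Sample 2: N=169, proportions 0.01183, 0.02367, 0.80473, 0.07101, 0.04142, 0.01775, 0.02959, giving H' = 0.81134.
Difference = |1.27928 − 0.81134| = 0.46794, i.e. 0.47 to 2 decimal places.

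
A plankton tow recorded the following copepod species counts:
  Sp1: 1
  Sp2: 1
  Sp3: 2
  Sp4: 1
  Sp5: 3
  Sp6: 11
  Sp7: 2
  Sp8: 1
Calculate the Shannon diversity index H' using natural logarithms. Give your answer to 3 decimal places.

Total N = 1+1+2+1+3+11+2+1 = 22, so the proportions are 0.04545, 0.04545, 0.09091, 0.04545, 0.13636, 0.5, 0.09091, 0.04545 (working shown to 5 dp, full precision carried).
Each pᵢ ln pᵢ term: 0.04545×(-3.09104)=-0.14050, 0.04545×(-3.09104)=-0.14050, 0.09091×(-2.39790)=-0.21799, 0.04545×(-3.09104)=-0.14050, 0.13636×(-1.99243)=-0.27170, 0.5×(-0.69315)=-0.34657, 0.09091×(-2.39790)=-0.21799, 0.04545×(-3.09104)=-0.14050.
Sum = -1.61626, so H' = 1.616.

1.616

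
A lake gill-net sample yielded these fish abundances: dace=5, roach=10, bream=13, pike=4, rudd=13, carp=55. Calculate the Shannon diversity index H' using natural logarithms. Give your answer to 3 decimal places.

1.368

Total N = 5+10+13+4+13+55 = 100, so the proportions are 0.05, 0.1, 0.13, 0.04, 0.13, 0.55 (working shown to 5 dp, full precision carried).
Each pᵢ ln pᵢ term: 0.05×(-2.99573)=-0.14979, 0.1×(-2.30259)=-0.23026, 0.13×(-2.04022)=-0.26523, 0.04×(-3.21888)=-0.12876, 0.13×(-2.04022)=-0.26523, 0.55×(-0.59784)=-0.32881.
Sum = -1.36807, so H' = 1.368.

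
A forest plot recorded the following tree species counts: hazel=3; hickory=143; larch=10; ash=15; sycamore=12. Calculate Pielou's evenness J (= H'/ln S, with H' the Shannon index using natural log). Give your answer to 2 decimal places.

0.50

Total N = 3+143+10+15+12 = 183, so the proportions are 0.0164, 0.7814, 0.0546, 0.082, 0.0656 (working shown to 4 dp, full precision carried).
H' = −Σ pᵢ ln pᵢ = −((-0.0674) + (-0.1927) + (-0.1588) + (-0.2050) + (-0.1787)) = 0.8027.
With S = 5 species, ln S = 1.6094, so J = 0.8027/1.6094 = 0.4987, i.e. 0.50 to 2 decimal places.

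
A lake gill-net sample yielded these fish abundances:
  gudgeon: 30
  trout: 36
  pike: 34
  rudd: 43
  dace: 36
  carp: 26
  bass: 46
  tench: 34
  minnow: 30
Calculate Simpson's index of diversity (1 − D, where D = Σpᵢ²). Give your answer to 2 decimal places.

Total N = 30+36+34+43+36+26+46+34+30 = 315, so the proportions are 0.0952, 0.1143, 0.1079, 0.1365, 0.1143, 0.0825, 0.146, 0.1079, 0.0952 (working shown to 4 dp, full precision carried).
D = 0.0952² + 0.1143² + 0.1079² + 0.1365² + 0.1143² + 0.0825² + 0.146² + 0.1079² + 0.0952² = 0.0091 + 0.0131 + 0.0117 + 0.0186 + 0.0131 + 0.0068 + 0.0213 + 0.0117 + 0.0091 = 0.1143.
So 1 − D = 0.8857, i.e. 0.89 to 2 decimal places.

0.89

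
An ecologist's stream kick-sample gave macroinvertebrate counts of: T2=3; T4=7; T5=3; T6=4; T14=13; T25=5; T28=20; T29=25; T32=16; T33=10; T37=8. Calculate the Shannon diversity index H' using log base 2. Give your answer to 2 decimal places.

Total N = 3+7+3+4+13+5+20+25+16+10+8 = 114, so the proportions are 0.0263, 0.0614, 0.0263, 0.0351, 0.114, 0.0439, 0.1754, 0.2193, 0.1404, 0.0877, 0.0702 (working shown to 4 dp, full precision carried).
Each pᵢ log₂ pᵢ term: 0.0263×(-5.2479)=-0.1381, 0.0614×(-4.0255)=-0.2472, 0.0263×(-5.2479)=-0.1381, 0.0351×(-4.8329)=-0.1696, 0.114×(-3.1325)=-0.3572, 0.0439×(-4.5110)=-0.1978, 0.1754×(-2.5110)=-0.4405, 0.2193×(-2.1890)=-0.4801, 0.1404×(-2.8329)=-0.3976, 0.0877×(-3.5110)=-0.3080, 0.0702×(-3.8329)=-0.2690.
Sum = -3.1431, so H' = 3.14.

3.14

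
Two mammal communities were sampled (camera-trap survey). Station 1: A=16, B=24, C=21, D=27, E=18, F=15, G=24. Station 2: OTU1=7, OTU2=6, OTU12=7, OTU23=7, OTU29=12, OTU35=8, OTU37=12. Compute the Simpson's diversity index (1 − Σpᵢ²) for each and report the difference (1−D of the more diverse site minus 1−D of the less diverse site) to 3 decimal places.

Station 1: N=145, proportions 0.11034, 0.16552, 0.14483, 0.18621, 0.12414, 0.10345, 0.16552, giving 1−D = 0.85127 (working shown to 5 dp, full precision carried).
Station 2: N=59, proportions 0.11864, 0.10169, 0.11864, 0.11864, 0.20339, 0.13559, 0.20339, giving 1−D = 0.84631.
Difference = |0.85127 − 0.84631| = 0.00496, i.e. 0.005 to 3 decimal places.

0.005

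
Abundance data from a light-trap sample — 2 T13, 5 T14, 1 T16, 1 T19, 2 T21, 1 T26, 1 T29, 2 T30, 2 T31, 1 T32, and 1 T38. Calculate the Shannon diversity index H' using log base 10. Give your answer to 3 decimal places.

Total N = 2+5+1+1+2+1+1+2+2+1+1 = 19, so the proportions are 0.10526, 0.26316, 0.05263, 0.05263, 0.10526, 0.05263, 0.05263, 0.10526, 0.10526, 0.05263, 0.05263 (working shown to 5 dp, full precision carried).
Each pᵢ log₁₀ pᵢ term: 0.10526×(-0.97772)=-0.10292, 0.26316×(-0.57978)=-0.15257, 0.05263×(-1.27875)=-0.06730, 0.05263×(-1.27875)=-0.06730, 0.10526×(-0.97772)=-0.10292, 0.05263×(-1.27875)=-0.06730, 0.05263×(-1.27875)=-0.06730, 0.10526×(-0.97772)=-0.10292, 0.10526×(-0.97772)=-0.10292, 0.05263×(-1.27875)=-0.06730, 0.05263×(-1.27875)=-0.06730.
Sum = -0.96806, so H' = 0.968.

0.968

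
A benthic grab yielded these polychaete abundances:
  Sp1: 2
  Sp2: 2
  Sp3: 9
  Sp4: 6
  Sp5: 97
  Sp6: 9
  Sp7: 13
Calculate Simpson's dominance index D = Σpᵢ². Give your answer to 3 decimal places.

Total N = 2+2+9+6+97+9+13 = 138, so the proportions are 0.01449, 0.01449, 0.06522, 0.04348, 0.7029, 0.06522, 0.0942 (working shown to 5 dp, full precision carried).
D = 0.01449² + 0.01449² + 0.06522² + 0.04348² + 0.7029² + 0.06522² + 0.0942² = 0.00021 + 0.00021 + 0.00425 + 0.00189 + 0.49407 + 0.00425 + 0.00887 = 0.51376.
To 3 decimal places, D = 0.514.

0.514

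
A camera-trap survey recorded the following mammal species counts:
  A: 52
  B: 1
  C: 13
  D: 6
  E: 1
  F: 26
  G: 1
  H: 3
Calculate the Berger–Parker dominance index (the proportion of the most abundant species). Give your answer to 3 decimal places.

0.505

Total N = 52+1+13+6+1+26+1+3 = 103, so the proportions are 0.50485, 0.00971, 0.12621, 0.05825, 0.00971, 0.25243, 0.00971, 0.02913 (working shown to 5 dp, full precision carried).
The largest proportion is 0.50485, i.e. d = 0.505 to 3 decimal places.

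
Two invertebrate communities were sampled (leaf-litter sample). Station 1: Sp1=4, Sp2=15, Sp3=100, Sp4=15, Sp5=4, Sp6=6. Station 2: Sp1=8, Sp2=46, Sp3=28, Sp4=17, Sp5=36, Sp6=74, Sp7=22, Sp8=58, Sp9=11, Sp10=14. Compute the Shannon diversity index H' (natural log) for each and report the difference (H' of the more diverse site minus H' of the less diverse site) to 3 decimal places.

1.036

Station 1: N=144, proportions 0.02778, 0.10417, 0.69444, 0.10417, 0.02778, 0.04167, giving H' = 1.05593 (working shown to 5 dp, full precision carried).
Station 2: N=314, proportions 0.02548, 0.1465, 0.08917, 0.05414, 0.11465, 0.23567, 0.07006, 0.18471, 0.03503, 0.04459, giving H' = 2.09156.
Difference = |1.05593 − 2.09156| = 1.03563, i.e. 1.036 to 3 decimal places.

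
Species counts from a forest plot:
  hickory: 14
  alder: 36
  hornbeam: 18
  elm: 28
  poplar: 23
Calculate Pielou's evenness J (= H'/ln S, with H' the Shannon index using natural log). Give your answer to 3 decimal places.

0.968

Total N = 14+36+18+28+23 = 119, so the proportions are 0.11765, 0.30252, 0.15126, 0.23529, 0.19328 (working shown to 5 dp, full precision carried).
H' = −Σ pᵢ ln pᵢ = −((-0.25177) + (-0.36170) + (-0.28569) + (-0.34045) + (-0.31768)) = 1.55729.
With S = 5 species, ln S = 1.60944, so J = 1.55729/1.60944 = 0.96760, i.e. 0.968 to 3 decimal places.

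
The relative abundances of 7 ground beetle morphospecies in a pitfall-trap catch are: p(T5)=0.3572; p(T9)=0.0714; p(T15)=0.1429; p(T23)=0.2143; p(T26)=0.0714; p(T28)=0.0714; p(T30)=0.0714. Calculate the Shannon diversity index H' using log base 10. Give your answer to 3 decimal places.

Each pᵢ log₁₀ pᵢ term (working shown to 5 dp, full precision carried): 0.3572×(-0.44709)=-0.15970, 0.0714×(-1.14630)=-0.08185, 0.1429×(-0.84497)=-0.12075, 0.2143×(-0.66898)=-0.14336, 0.0714×(-1.14630)=-0.08185, 0.0714×(-1.14630)=-0.08185, 0.0714×(-1.14630)=-0.08185.
Sum = -0.75119, so H' = 0.751.

0.751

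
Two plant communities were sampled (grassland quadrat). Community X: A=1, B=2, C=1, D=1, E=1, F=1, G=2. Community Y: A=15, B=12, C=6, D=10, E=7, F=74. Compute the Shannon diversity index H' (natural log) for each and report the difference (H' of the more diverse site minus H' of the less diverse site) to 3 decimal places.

Community X: N=9, proportions 0.111111, 0.222222, 0.111111, 0.111111, 0.111111, 0.111111, 0.222222, giving H' = 1.889159 (working shown to 6 dp, full precision carried).
Community Y: N=124, proportions 0.120968, 0.096774, 0.048387, 0.080645, 0.056452, 0.596774, giving H' = 1.301425.
Difference = |1.889159 − 1.301425| = 0.587734, i.e. 0.588 to 3 decimal places.

0.588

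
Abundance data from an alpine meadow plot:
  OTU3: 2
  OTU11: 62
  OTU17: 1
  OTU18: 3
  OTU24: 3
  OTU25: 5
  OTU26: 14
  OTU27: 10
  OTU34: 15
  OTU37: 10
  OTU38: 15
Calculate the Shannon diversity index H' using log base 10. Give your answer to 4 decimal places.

0.7932

Total N = 2+62+1+3+3+5+14+10+15+10+15 = 140, so the proportions are 0.014286, 0.442857, 0.007143, 0.021429, 0.021429, 0.035714, 0.1, 0.071429, 0.107143, 0.071429, 0.107143 (working shown to 6 dp, full precision carried).
Each pᵢ log₁₀ pᵢ term: 0.014286×(-1.845098)=-0.026359, 0.442857×(-0.353736)=-0.156655, 0.007143×(-2.146128)=-0.015329, 0.021429×(-1.669007)=-0.035764, 0.021429×(-1.669007)=-0.035764, 0.035714×(-1.447158)=-0.051684, 0.1×(-1.000000)=-0.100000, 0.071429×(-1.146128)=-0.081866, 0.107143×(-0.970037)=-0.103933, 0.071429×(-1.146128)=-0.081866, 0.107143×(-0.970037)=-0.103933.
Sum = -0.793153, so H' = 0.7932.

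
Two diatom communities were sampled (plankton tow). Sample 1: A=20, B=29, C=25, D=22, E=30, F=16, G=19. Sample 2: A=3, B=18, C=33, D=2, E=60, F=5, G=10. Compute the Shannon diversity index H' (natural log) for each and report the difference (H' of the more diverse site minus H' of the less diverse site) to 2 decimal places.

Sample 1: N=161, proportions 0.1242, 0.1801, 0.1553, 0.1366, 0.1863, 0.0994, 0.118, giving H' = 1.9237 (working shown to 4 dp, full precision carried).
Sample 2: N=131, proportions 0.0229, 0.1374, 0.2519, 0.0153, 0.458, 0.0382, 0.0763, giving H' = 1.4490.
Difference = |1.9237 − 1.4490| = 0.4747, i.e. 0.47 to 2 decimal places.

0.47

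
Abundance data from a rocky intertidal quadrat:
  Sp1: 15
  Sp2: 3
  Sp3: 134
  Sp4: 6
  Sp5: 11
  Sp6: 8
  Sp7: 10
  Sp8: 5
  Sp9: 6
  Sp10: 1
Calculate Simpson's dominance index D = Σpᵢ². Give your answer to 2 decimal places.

Total N = 15+3+134+6+11+8+10+5+6+1 = 199, so the proportions are 0.0754, 0.0151, 0.6734, 0.0302, 0.0553, 0.0402, 0.0503, 0.0251, 0.0302, 0.005 (working shown to 4 dp, full precision carried).
D = 0.0754² + 0.0151² + 0.6734² + 0.0302² + 0.0553² + 0.0402² + 0.0503² + 0.0251² + 0.0302² + 0.005² = 0.0057 + 0.0002 + 0.4534 + 0.0009 + 0.0031 + 0.0016 + 0.0025 + 0.0006 + 0.0009 + 0.0000 = 0.4690.
To 2 decimal places, D = 0.47.

0.47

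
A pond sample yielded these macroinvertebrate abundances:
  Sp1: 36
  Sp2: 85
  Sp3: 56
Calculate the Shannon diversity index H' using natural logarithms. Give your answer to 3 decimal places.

Total N = 36+85+56 = 177, so the proportions are 0.20339, 0.48023, 0.31638 (working shown to 5 dp, full precision carried).
Each pᵢ ln pᵢ term: 0.20339×(-1.59263)=-0.32392, 0.48023×(-0.73350)=-0.35225, 0.31638×(-1.15080)=-0.36409.
Sum = -1.04026, so H' = 1.040.

1.040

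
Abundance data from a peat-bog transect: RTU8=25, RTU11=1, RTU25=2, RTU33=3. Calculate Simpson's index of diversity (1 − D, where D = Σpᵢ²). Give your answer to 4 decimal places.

0.3351

Total N = 25+1+2+3 = 31, so the proportions are 0.806452, 0.032258, 0.064516, 0.096774 (working shown to 6 dp, full precision carried).
D = 0.806452² + 0.032258² + 0.064516² + 0.096774² = 0.650364 + 0.001041 + 0.004162 + 0.009365 = 0.664932.
So 1 − D = 0.335068, i.e. 0.3351 to 4 decimal places.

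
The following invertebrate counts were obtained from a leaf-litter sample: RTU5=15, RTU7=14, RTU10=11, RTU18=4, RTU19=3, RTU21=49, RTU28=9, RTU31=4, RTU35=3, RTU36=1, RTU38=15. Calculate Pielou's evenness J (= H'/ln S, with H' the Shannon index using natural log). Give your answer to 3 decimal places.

Total N = 15+14+11+4+3+49+9+4+3+1+15 = 128, so the proportions are 0.11719, 0.10938, 0.08594, 0.03125, 0.02344, 0.38281, 0.07031, 0.03125, 0.02344, 0.00781, 0.11719 (working shown to 5 dp, full precision carried).
H' = −Σ pᵢ ln pᵢ = −((-0.25125) + (-0.24204) + (-0.21090) + (-0.10830) + (-0.08797) + (-0.36758) + (-0.18667) + (-0.10830) + (-0.08797) + (-0.03791) + (-0.25125)) = 1.94014.
With S = 11 species, ln S = 2.39790, so J = 1.94014/2.39790 = 0.80910, i.e. 0.809 to 3 decimal places.

0.809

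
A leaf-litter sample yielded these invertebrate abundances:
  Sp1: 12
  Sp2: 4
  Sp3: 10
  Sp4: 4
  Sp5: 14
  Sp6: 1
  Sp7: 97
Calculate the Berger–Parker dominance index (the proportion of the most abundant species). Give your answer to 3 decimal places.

0.683

Total N = 12+4+10+4+14+1+97 = 142, so the proportions are 0.08451, 0.02817, 0.07042, 0.02817, 0.09859, 0.00704, 0.6831 (working shown to 5 dp, full precision carried).
The largest proportion is 0.6831, i.e. d = 0.683 to 3 decimal places.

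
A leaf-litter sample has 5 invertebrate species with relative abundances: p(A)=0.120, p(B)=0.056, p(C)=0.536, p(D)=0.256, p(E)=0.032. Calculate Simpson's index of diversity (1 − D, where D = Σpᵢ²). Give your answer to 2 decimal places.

D = 0.12² + 0.056² + 0.536² + 0.256² + 0.032² = 0.0144 + 0.0031 + 0.2873 + 0.0655 + 0.0010 = 0.3714 (working shown to 4 dp, full precision carried).
So 1 − D = 0.6286, i.e. 0.63 to 2 decimal places.

0.63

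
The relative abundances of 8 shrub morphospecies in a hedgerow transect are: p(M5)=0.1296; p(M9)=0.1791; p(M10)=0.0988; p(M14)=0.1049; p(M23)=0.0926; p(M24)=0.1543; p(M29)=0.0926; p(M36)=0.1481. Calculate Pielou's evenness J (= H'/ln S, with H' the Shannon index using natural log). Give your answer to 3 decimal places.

0.986

H' = −Σ pᵢ ln pᵢ = −((-0.26481) + (-0.30802) + (-0.22869) + (-0.23652) + (-0.22034) + (-0.28836) + (-0.22034) + (-0.28285)) = 2.04993 (working shown to 5 dp, full precision carried).
With S = 8 species, ln S = 2.07944, so J = 2.04993/2.07944 = 0.98581, i.e. 0.986 to 3 decimal places.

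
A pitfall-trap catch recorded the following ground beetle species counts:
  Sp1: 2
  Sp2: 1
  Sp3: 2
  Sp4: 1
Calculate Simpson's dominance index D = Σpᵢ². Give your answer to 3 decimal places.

0.278

Total N = 2+1+2+1 = 6, so the proportions are 0.33333, 0.16667, 0.33333, 0.16667 (working shown to 5 dp, full precision carried).
D = 0.33333² + 0.16667² + 0.33333² + 0.16667² = 0.11111 + 0.02778 + 0.11111 + 0.02778 = 0.27778.
To 3 decimal places, D = 0.278.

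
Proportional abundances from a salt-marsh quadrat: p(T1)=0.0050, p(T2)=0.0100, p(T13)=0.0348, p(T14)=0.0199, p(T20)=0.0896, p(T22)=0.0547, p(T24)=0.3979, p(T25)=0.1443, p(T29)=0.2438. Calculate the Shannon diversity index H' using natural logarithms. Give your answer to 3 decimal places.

Each pᵢ ln pᵢ term (working shown to 5 dp, full precision carried): 0.005×(-5.29832)=-0.02649, 0.01×(-4.60517)=-0.04605, 0.0348×(-3.35814)=-0.11686, 0.0199×(-3.91704)=-0.07795, 0.0896×(-2.41240)=-0.21615, 0.0547×(-2.90589)=-0.15895, 0.3979×(-0.92155)=-0.36669, 0.1443×(-1.93586)=-0.27934, 0.2438×(-1.41141)=-0.34410.
Sum = -1.63259, so H' = 1.633.

1.633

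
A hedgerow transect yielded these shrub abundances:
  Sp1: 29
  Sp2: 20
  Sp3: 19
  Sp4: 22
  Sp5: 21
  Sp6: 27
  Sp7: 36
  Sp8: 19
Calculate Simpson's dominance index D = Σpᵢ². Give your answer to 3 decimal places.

0.132

Total N = 29+20+19+22+21+27+36+19 = 193, so the proportions are 0.15026, 0.10363, 0.09845, 0.11399, 0.10881, 0.1399, 0.18653, 0.09845 (working shown to 5 dp, full precision carried).
D = 0.15026² + 0.10363² + 0.09845² + 0.11399² + 0.10881² + 0.1399² + 0.18653² + 0.09845² = 0.02258 + 0.01074 + 0.00969 + 0.01299 + 0.01184 + 0.01957 + 0.03479 + 0.00969 = 0.13190.
To 3 decimal places, D = 0.132.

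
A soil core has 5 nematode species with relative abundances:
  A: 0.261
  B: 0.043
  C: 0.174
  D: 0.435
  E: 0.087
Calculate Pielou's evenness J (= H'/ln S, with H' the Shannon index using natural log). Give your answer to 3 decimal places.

0.848

H' = −Σ pᵢ ln pᵢ = −((-0.35058) + (-0.13530) + (-0.30427) + (-0.36210) + (-0.21244)) = 1.36470 (working shown to 5 dp, full precision carried).
With S = 5 species, ln S = 1.60944, so J = 1.36470/1.60944 = 0.84793, i.e. 0.848 to 3 decimal places.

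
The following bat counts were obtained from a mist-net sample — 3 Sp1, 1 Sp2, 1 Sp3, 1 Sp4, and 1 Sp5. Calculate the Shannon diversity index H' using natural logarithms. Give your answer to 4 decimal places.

1.4751

Total N = 3+1+1+1+1 = 7, so the proportions are 0.428571, 0.142857, 0.142857, 0.142857, 0.142857 (working shown to 6 dp, full precision carried).
Each pᵢ ln pᵢ term: 0.428571×(-0.847298)=-0.363128, 0.142857×(-1.945910)=-0.277987, 0.142857×(-1.945910)=-0.277987, 0.142857×(-1.945910)=-0.277987, 0.142857×(-1.945910)=-0.277987.
Sum = -1.475076, so H' = 1.4751.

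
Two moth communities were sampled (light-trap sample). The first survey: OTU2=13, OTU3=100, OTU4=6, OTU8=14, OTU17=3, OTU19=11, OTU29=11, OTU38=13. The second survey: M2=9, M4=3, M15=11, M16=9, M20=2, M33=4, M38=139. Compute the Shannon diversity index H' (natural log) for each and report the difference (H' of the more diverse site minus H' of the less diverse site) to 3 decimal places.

The first survey: N=171, proportions 0.07602, 0.5848, 0.03509, 0.08187, 0.01754, 0.06433, 0.06433, 0.07602, giving H' = 1.45188 (working shown to 5 dp, full precision carried).
The second survey: N=177, proportions 0.05085, 0.01695, 0.06215, 0.05085, 0.0113, 0.0226, 0.78531, giving H' = 0.87080.
Difference = |1.45188 − 0.87080| = 0.58108, i.e. 0.581 to 3 decimal places.

0.581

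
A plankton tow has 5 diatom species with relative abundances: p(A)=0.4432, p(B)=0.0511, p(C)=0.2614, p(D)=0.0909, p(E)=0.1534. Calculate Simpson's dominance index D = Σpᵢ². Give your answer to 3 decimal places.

D = 0.4432² + 0.0511² + 0.2614² + 0.0909² + 0.1534² = 0.19643 + 0.00261 + 0.06833 + 0.00826 + 0.02353 = 0.29916 (working shown to 5 dp, full precision carried).
To 3 decimal places, D = 0.299.

0.299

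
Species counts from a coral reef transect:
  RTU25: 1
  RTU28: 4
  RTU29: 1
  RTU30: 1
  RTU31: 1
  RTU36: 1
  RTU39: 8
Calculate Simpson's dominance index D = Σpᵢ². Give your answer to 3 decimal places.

0.294

Total N = 1+4+1+1+1+1+8 = 17, so the proportions are 0.05882, 0.23529, 0.05882, 0.05882, 0.05882, 0.05882, 0.47059 (working shown to 5 dp, full precision carried).
D = 0.05882² + 0.23529² + 0.05882² + 0.05882² + 0.05882² + 0.05882² + 0.47059² = 0.00346 + 0.05536 + 0.00346 + 0.00346 + 0.00346 + 0.00346 + 0.22145 = 0.29412.
To 3 decimal places, D = 0.294.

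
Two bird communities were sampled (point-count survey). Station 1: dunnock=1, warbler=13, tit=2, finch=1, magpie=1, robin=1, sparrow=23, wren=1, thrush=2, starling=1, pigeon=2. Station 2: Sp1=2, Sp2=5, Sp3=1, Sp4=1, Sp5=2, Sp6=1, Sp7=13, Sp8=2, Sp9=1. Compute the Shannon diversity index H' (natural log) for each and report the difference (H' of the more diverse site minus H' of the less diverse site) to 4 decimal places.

Station 1: N=48, proportions 0.020833, 0.270833, 0.041667, 0.020833, 0.020833, 0.020833, 0.479167, 0.020833, 0.041667, 0.020833, 0.041667, giving H' = 1.587460 (working shown to 6 dp, full precision carried).
Station 2: N=28, proportions 0.071429, 0.178571, 0.035714, 0.035714, 0.071429, 0.035714, 0.464286, 0.071429, 0.035714, giving H' = 1.705404.
Difference = |1.587460 − 1.705404| = 0.117944, i.e. 0.1179 to 4 decimal places.

0.1179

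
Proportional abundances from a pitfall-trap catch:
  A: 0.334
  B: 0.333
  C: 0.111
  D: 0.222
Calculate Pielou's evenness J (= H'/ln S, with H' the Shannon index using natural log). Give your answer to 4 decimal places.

H' = −Σ pᵢ ln pᵢ = −((-0.366269) + (-0.366171) + (-0.244003) + (-0.334127)) = 1.310571 (working shown to 6 dp, full precision carried).
With S = 4 species, ln S = 1.386294, so J = 1.310571/1.386294 = 0.945377, i.e. 0.9454 to 4 decimal places.

0.9454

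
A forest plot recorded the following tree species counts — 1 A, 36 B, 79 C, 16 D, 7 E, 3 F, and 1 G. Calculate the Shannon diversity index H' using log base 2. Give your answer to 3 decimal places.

Total N = 1+36+79+16+7+3+1 = 143, so the proportions are 0.00699, 0.25175, 0.55245, 0.11189, 0.04895, 0.02098, 0.00699 (working shown to 5 dp, full precision carried).
Each pᵢ log₂ pᵢ term: 0.00699×(-7.15987)=-0.05007, 0.25175×(-1.98995)=-0.50097, 0.55245×(-0.85609)=-0.47295, 0.11189×(-3.15987)=-0.35355, 0.04895×(-4.35252)=-0.21306, 0.02098×(-5.57491)=-0.11696, 0.00699×(-7.15987)=-0.05007.
Sum = -1.75762, so H' = 1.758.

1.758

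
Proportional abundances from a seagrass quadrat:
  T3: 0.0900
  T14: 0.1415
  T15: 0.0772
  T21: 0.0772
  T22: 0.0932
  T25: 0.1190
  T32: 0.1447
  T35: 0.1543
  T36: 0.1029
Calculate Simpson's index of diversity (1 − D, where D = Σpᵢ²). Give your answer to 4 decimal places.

D = 0.09² + 0.1415² + 0.0772² + 0.0772² + 0.0932² + 0.119² + 0.1447² + 0.1543² + 0.1029² = 0.008100 + 0.020022 + 0.005960 + 0.005960 + 0.008686 + 0.014161 + 0.020938 + 0.023808 + 0.010588 = 0.118224 (working shown to 6 dp, full precision carried).
So 1 − D = 0.881776, i.e. 0.8818 to 4 decimal places.

0.8818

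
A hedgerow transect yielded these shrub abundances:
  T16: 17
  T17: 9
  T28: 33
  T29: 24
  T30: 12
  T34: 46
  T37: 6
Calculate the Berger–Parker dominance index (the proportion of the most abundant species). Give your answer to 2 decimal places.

Total N = 17+9+33+24+12+46+6 = 147, so the proportions are 0.1156, 0.0612, 0.2245, 0.1633, 0.0816, 0.3129, 0.0408 (working shown to 4 dp, full precision carried).
The largest proportion is 0.3129, i.e. d = 0.31 to 2 decimal places.

0.31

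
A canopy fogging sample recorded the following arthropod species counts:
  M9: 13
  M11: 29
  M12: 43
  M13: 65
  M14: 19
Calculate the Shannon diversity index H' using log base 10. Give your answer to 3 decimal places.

Total N = 13+29+43+65+19 = 169, so the proportions are 0.07692, 0.1716, 0.25444, 0.38462, 0.11243 (working shown to 5 dp, full precision carried).
Each pᵢ log₁₀ pᵢ term: 0.07692×(-1.11394)=-0.08569, 0.1716×(-0.76549)=-0.13136, 0.25444×(-0.59442)=-0.15124, 0.38462×(-0.41497)=-0.15961, 0.11243×(-0.94913)=-0.10671.
Sum = -0.63460, so H' = 0.635.

0.635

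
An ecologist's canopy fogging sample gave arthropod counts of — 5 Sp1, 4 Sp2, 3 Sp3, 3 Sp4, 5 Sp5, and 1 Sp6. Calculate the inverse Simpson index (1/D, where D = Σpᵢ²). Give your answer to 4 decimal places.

5.1882

Total N = 5+4+3+3+5+1 = 21, so the proportions are 0.23809524, 0.19047619, 0.14285714, 0.14285714, 0.23809524, 0.04761905 (working shown to 8 dp, full precision carried).
D = 0.23809524² + 0.19047619² + 0.14285714² + 0.14285714² + 0.23809524² + 0.04761905² = 0.05668934 + 0.03628118 + 0.02040816 + 0.02040816 + 0.05668934 + 0.00226757 = 0.19274376.
So 1/D = 5.188235, i.e. 5.1882 to 4 decimal places.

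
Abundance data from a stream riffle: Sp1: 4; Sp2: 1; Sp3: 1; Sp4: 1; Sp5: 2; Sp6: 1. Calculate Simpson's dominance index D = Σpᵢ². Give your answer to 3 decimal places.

Total N = 4+1+1+1+2+1 = 10, so the proportions are 0.4, 0.1, 0.1, 0.1, 0.2, 0.1 (working shown to 5 dp, full precision carried).
D = 0.4² + 0.1² + 0.1² + 0.1² + 0.2² + 0.1² = 0.16000 + 0.01000 + 0.01000 + 0.01000 + 0.04000 + 0.01000 = 0.24000.
To 3 decimal places, D = 0.240.

0.240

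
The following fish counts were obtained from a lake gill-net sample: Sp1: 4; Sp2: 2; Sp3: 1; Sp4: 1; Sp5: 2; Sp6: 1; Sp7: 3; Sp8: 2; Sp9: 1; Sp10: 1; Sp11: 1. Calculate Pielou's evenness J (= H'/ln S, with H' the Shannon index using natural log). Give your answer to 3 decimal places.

0.943

Total N = 4+2+1+1+2+1+3+2+1+1+1 = 19, so the proportions are 0.21053, 0.10526, 0.05263, 0.05263, 0.10526, 0.05263, 0.15789, 0.10526, 0.05263, 0.05263, 0.05263 (working shown to 5 dp, full precision carried).
H' = −Σ pᵢ ln pᵢ = −((-0.32803) + (-0.23698) + (-0.15497) + (-0.15497) + (-0.23698) + (-0.15497) + (-0.29145) + (-0.23698) + (-0.15497) + (-0.15497) + (-0.15497)) = 2.26023.
With S = 11 species, ln S = 2.39790, so J = 2.26023/2.39790 = 0.94259, i.e. 0.943 to 3 decimal places.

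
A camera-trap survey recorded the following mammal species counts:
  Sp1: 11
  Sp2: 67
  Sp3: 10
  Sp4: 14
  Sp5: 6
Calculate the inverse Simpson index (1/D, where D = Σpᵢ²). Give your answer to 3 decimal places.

Total N = 11+67+10+14+6 = 108, so the proportions are 0.101852, 0.62037, 0.092593, 0.12963, 0.055556 (working shown to 6 dp, full precision carried).
D = 0.101852² + 0.62037² + 0.092593² + 0.12963² + 0.055556² = 0.010374 + 0.384859 + 0.008573 + 0.016804 + 0.003086 = 0.423697.
So 1/D = 2.36018, i.e. 2.360 to 3 decimal places.

2.360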